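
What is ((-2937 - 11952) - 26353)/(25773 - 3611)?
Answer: -20621/11081 ≈ -1.8609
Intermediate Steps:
((-2937 - 11952) - 26353)/(25773 - 3611) = (-14889 - 26353)/22162 = -41242*1/22162 = -20621/11081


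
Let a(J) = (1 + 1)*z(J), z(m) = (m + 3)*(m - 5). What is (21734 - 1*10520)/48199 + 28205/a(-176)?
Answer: 2061740759/3018510574 ≈ 0.68303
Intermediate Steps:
z(m) = (-5 + m)*(3 + m) (z(m) = (3 + m)*(-5 + m) = (-5 + m)*(3 + m))
a(J) = -30 - 4*J + 2*J² (a(J) = (1 + 1)*(-15 + J² - 2*J) = 2*(-15 + J² - 2*J) = -30 - 4*J + 2*J²)
(21734 - 1*10520)/48199 + 28205/a(-176) = (21734 - 1*10520)/48199 + 28205/(-30 - 4*(-176) + 2*(-176)²) = (21734 - 10520)*(1/48199) + 28205/(-30 + 704 + 2*30976) = 11214*(1/48199) + 28205/(-30 + 704 + 61952) = 11214/48199 + 28205/62626 = 2061740759/3018510574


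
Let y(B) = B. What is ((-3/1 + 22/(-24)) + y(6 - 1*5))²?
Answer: 1225/144 ≈ 8.5069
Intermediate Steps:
((-3/1 + 22/(-24)) + y(6 - 1*5))² = ((-3/1 + 22/(-24)) + (6 - 1*5))² = ((-3*1 + 22*(-1/24)) + (6 - 5))² = ((-3 - 11/12) + 1)² = (-47/12 + 1)² = (-35/12)² = 1225/144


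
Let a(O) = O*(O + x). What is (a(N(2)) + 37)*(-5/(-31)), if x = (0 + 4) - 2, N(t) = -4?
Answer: 225/31 ≈ 7.2581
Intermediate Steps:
x = 2 (x = 4 - 2 = 2)
a(O) = O*(2 + O) (a(O) = O*(O + 2) = O*(2 + O))
(a(N(2)) + 37)*(-5/(-31)) = (-4*(2 - 4) + 37)*(-5/(-31)) = (-4*(-2) + 37)*(-5*(-1/31)) = (8 + 37)*(5/31) = 45*(5/31) = 225/31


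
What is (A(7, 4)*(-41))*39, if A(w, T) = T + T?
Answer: -12792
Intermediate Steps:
A(w, T) = 2*T
(A(7, 4)*(-41))*39 = ((2*4)*(-41))*39 = (8*(-41))*39 = -328*39 = -12792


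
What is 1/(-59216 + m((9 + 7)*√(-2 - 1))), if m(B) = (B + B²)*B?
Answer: I/(16*(-3749*I + 768*√3)) ≈ -1.4807e-5 + 5.2538e-6*I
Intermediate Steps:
m(B) = B*(B + B²)
1/(-59216 + m((9 + 7)*√(-2 - 1))) = 1/(-59216 + ((9 + 7)*√(-2 - 1))²*(1 + (9 + 7)*√(-2 - 1))) = 1/(-59216 + (16*√(-3))²*(1 + 16*√(-3))) = 1/(-59216 + (16*(I*√3))²*(1 + 16*(I*√3))) = 1/(-59216 + (16*I*√3)²*(1 + 16*I*√3)) = 1/(-59216 - 768*(1 + 16*I*√3)) = 1/(-59216 + (-768 - 12288*I*√3)) = 1/(-59984 - 12288*I*√3)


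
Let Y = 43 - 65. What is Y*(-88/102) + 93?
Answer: 5711/51 ≈ 111.98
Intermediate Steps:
Y = -22
Y*(-88/102) + 93 = -(-1936)/102 + 93 = -22*(-44/51) + 93 = 968/51 + 93 = 5711/51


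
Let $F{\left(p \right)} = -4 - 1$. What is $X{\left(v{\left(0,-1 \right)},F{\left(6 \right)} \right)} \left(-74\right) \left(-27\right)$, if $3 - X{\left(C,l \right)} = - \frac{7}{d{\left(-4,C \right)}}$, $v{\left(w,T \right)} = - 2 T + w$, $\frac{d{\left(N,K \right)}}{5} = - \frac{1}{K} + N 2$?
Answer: $\frac{481518}{85} \approx 5664.9$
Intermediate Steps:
$F{\left(p \right)} = -5$
$d{\left(N,K \right)} = - \frac{5}{K} + 10 N$ ($d{\left(N,K \right)} = 5 \left(- \frac{1}{K} + N 2\right) = 5 \left(- \frac{1}{K} + 2 N\right) = - \frac{5}{K} + 10 N$)
$v{\left(w,T \right)} = w - 2 T$
$X{\left(C,l \right)} = 3 + \frac{7}{-40 - \frac{5}{C}}$ ($X{\left(C,l \right)} = 3 - - \frac{7}{- \frac{5}{C} + 10 \left(-4\right)} = 3 - - \frac{7}{- \frac{5}{C} - 40} = 3 - - \frac{7}{-40 - \frac{5}{C}} = 3 + \frac{7}{-40 - \frac{5}{C}}$)
$X{\left(v{\left(0,-1 \right)},F{\left(6 \right)} \right)} \left(-74\right) \left(-27\right) = \frac{15 + 113 \left(0 - -2\right)}{5 \left(1 + 8 \left(0 - -2\right)\right)} \left(-74\right) \left(-27\right) = \frac{15 + 113 \left(0 + 2\right)}{5 \left(1 + 8 \left(0 + 2\right)\right)} \left(-74\right) \left(-27\right) = \frac{15 + 113 \cdot 2}{5 \left(1 + 8 \cdot 2\right)} \left(-74\right) \left(-27\right) = \frac{15 + 226}{5 \left(1 + 16\right)} \left(-74\right) \left(-27\right) = \frac{1}{5} \cdot \frac{1}{17} \cdot 241 \left(-74\right) \left(-27\right) = \frac{241}{85} \left(-74\right) \left(-27\right) = \left(- \frac{17834}{85}\right) \left(-27\right) = \frac{481518}{85}$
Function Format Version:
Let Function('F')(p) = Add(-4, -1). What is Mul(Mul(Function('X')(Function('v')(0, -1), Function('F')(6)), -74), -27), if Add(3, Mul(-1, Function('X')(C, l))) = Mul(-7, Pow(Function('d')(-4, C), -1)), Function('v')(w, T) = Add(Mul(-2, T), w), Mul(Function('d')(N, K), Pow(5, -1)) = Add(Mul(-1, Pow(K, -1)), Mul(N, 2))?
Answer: Rational(481518, 85) ≈ 5664.9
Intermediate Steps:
Function('F')(p) = -5
Function('d')(N, K) = Add(Mul(-5, Pow(K, -1)), Mul(10, N)) (Function('d')(N, K) = Mul(5, Add(Mul(-1, Pow(K, -1)), Mul(N, 2))) = Mul(5, Add(Mul(-1, Pow(K, -1)), Mul(2, N))) = Add(Mul(-5, Pow(K, -1)), Mul(10, N)))
Function('v')(w, T) = Add(w, Mul(-2, T))
Function('X')(C, l) = Add(3, Mul(7, Pow(Add(-40, Mul(-5, Pow(C, -1))), -1))) (Function('X')(C, l) = Add(3, Mul(-1, Mul(-7, Pow(Add(Mul(-5, Pow(C, -1)), Mul(10, -4)), -1)))) = Add(3, Mul(-1, Mul(-7, Pow(Add(Mul(-5, Pow(C, -1)), -40), -1)))) = Add(3, Mul(-1, Mul(-7, Pow(Add(-40, Mul(-5, Pow(C, -1))), -1)))) = Add(3, Mul(7, Pow(Add(-40, Mul(-5, Pow(C, -1))), -1))))
Mul(Mul(Function('X')(Function('v')(0, -1), Function('F')(6)), -74), -27) = Mul(Mul(Mul(Rational(1, 5), Pow(Add(1, Mul(8, Add(0, Mul(-2, -1)))), -1), Add(15, Mul(113, Add(0, Mul(-2, -1))))), -74), -27) = Mul(Mul(Mul(Rational(1, 5), Pow(Add(1, Mul(8, Add(0, 2))), -1), Add(15, Mul(113, Add(0, 2)))), -74), -27) = Mul(Mul(Mul(Rational(1, 5), Pow(Add(1, Mul(8, 2)), -1), Add(15, Mul(113, 2))), -74), -27) = Mul(Mul(Mul(Rational(1, 5), Pow(Add(1, 16), -1), Add(15, 226)), -74), -27) = Mul(Mul(Mul(Rational(1, 5), Pow(17, -1), 241), -74), -27) = Mul(Mul(Mul(Rational(1, 5), Rational(1, 17), 241), -74), -27) = Mul(Mul(Rational(241, 85), -74), -27) = Mul(Rational(-17834, 85), -27) = Rational(481518, 85)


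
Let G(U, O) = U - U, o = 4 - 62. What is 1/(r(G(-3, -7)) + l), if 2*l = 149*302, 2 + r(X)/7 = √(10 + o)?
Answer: 7495/168525859 - 28*I*√3/505577577 ≈ 4.4474e-5 - 9.5925e-8*I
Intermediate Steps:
o = -58
G(U, O) = 0
r(X) = -14 + 28*I*√3 (r(X) = -14 + 7*√(10 - 58) = -14 + 7*√(-48) = -14 + 7*(4*I*√3) = -14 + 28*I*√3)
l = 22499 (l = (149*302)/2 = (½)*44998 = 22499)
1/(r(G(-3, -7)) + l) = 1/((-14 + 28*I*√3) + 22499) = 1/(22485 + 28*I*√3)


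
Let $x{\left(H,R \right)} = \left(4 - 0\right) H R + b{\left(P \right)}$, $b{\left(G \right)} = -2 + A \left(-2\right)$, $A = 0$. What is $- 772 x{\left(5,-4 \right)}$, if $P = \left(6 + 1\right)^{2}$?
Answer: $63304$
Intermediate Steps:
$P = 49$ ($P = 7^{2} = 49$)
$b{\left(G \right)} = -2$ ($b{\left(G \right)} = -2 + 0 \left(-2\right) = -2 + 0 = -2$)
$x{\left(H,R \right)} = -2 + 4 H R$ ($x{\left(H,R \right)} = \left(4 - 0\right) H R - 2 = \left(4 + 0\right) H R - 2 = 4 H R - 2 = -2 + 4 H R$)
$- 772 x{\left(5,-4 \right)} = - 772 \left(-2 + 4 \cdot 5 \left(-4\right)\right) = - 772 \left(-2 - 80\right) = \left(-772\right) \left(-82\right) = 63304$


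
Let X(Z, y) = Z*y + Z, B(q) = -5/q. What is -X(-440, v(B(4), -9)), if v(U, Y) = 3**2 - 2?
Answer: 3520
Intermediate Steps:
v(U, Y) = 7 (v(U, Y) = 9 - 2 = 7)
X(Z, y) = Z + Z*y
-X(-440, v(B(4), -9)) = -(-440)*(1 + 7) = -(-440)*8 = -1*(-3520) = 3520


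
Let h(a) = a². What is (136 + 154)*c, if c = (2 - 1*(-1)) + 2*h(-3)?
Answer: 6090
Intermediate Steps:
c = 21 (c = (2 - 1*(-1)) + 2*(-3)² = (2 + 1) + 2*9 = 3 + 18 = 21)
(136 + 154)*c = (136 + 154)*21 = 290*21 = 6090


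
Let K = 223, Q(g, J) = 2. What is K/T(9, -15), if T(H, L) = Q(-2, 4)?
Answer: 223/2 ≈ 111.50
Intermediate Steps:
T(H, L) = 2
K/T(9, -15) = 223/2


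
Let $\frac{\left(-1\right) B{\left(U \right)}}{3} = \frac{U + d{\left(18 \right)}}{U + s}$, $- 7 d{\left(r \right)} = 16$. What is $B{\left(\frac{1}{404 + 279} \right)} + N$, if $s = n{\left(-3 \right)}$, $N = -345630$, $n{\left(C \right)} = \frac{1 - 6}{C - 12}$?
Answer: $- \frac{1659616971}{4802} \approx -3.4561 \cdot 10^{5}$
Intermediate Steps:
$d{\left(r \right)} = - \frac{16}{7}$ ($d{\left(r \right)} = \left(- \frac{1}{7}\right) 16 = - \frac{16}{7}$)
$n{\left(C \right)} = - \frac{5}{-12 + C}$
$s = \frac{1}{3}$ ($s = - \frac{5}{-12 - 3} = - \frac{5}{-15} = \left(-5\right) \left(- \frac{1}{15}\right) = \frac{1}{3} \approx 0.33333$)
$B{\left(U \right)} = - \frac{3 \left(- \frac{16}{7} + U\right)}{\frac{1}{3} + U}$ ($B{\left(U \right)} = - 3 \frac{U - \frac{16}{7}}{U + \frac{1}{3}} = - 3 \frac{- \frac{16}{7} + U}{\frac{1}{3} + U} = - \frac{3 \left(- \frac{16}{7} + U\right)}{\frac{1}{3} + U}$)
$B{\left(\frac{1}{404 + 279} \right)} + N = \frac{9 \left(16 - \frac{7}{404 + 279}\right)}{7 \left(1 + \frac{3}{404 + 279}\right)} - 345630 = \frac{9 \left(16 - \frac{7}{683}\right)}{7 \left(1 + \frac{3}{683}\right)} - 345630 = \frac{9}{7} \frac{1}{\frac{686}{683}} \cdot \frac{10921}{683} - 345630 = \frac{9}{7} \cdot \frac{683}{686} \cdot \frac{10921}{683} - 345630 = \frac{98289}{4802} - 345630 = - \frac{1659616971}{4802}$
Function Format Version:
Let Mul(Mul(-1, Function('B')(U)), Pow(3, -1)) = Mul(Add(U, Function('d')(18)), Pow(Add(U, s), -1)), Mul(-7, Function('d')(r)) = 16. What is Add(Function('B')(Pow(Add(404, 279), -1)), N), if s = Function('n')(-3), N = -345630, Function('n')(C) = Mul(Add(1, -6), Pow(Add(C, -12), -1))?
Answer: Rational(-1659616971, 4802) ≈ -3.4561e+5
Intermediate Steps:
Function('d')(r) = Rational(-16, 7) (Function('d')(r) = Mul(Rational(-1, 7), 16) = Rational(-16, 7))
Function('n')(C) = Mul(-5, Pow(Add(-12, C), -1))
s = Rational(1, 3) (s = Mul(-5, Pow(Add(-12, -3), -1)) = Mul(-5, Pow(-15, -1)) = Mul(-5, Rational(-1, 15)) = Rational(1, 3) ≈ 0.33333)
Function('B')(U) = Mul(-3, Pow(Add(Rational(1, 3), U), -1), Add(Rational(-16, 7), U)) (Function('B')(U) = Mul(-3, Mul(Add(U, Rational(-16, 7)), Pow(Add(U, Rational(1, 3)), -1))) = Mul(-3, Mul(Add(Rational(-16, 7), U), Pow(Add(Rational(1, 3), U), -1))) = Mul(-3, Mul(Pow(Add(Rational(1, 3), U), -1), Add(Rational(-16, 7), U))) = Mul(-3, Pow(Add(Rational(1, 3), U), -1), Add(Rational(-16, 7), U)))
Add(Function('B')(Pow(Add(404, 279), -1)), N) = Add(Mul(Rational(9, 7), Pow(Add(1, Mul(3, Pow(Add(404, 279), -1))), -1), Add(16, Mul(-7, Pow(Add(404, 279), -1)))), -345630) = Add(Mul(Rational(9, 7), Pow(Add(1, Mul(3, Pow(683, -1))), -1), Add(16, Mul(-7, Pow(683, -1)))), -345630) = Add(Mul(Rational(9, 7), Pow(Add(1, Mul(3, Rational(1, 683))), -1), Add(16, Mul(-7, Rational(1, 683)))), -345630) = Add(Mul(Rational(9, 7), Pow(Add(1, Rational(3, 683)), -1), Add(16, Rational(-7, 683))), -345630) = Add(Mul(Rational(9, 7), Pow(Rational(686, 683), -1), Rational(10921, 683)), -345630) = Add(Mul(Rational(9, 7), Rational(683, 686), Rational(10921, 683)), -345630) = Add(Rational(98289, 4802), -345630) = Rational(-1659616971, 4802)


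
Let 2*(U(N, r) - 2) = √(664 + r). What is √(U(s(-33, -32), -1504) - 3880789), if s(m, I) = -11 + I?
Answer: √(-3880787 + I*√210) ≈ 0.004 + 1970.0*I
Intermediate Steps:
U(N, r) = 2 + √(664 + r)/2
√(U(s(-33, -32), -1504) - 3880789) = √((2 + √(664 - 1504)/2) - 3880789) = √((2 + √(-840)/2) - 3880789) = √((2 + (2*I*√210)/2) - 3880789) = √((2 + I*√210) - 3880789) = √(-3880787 + I*√210)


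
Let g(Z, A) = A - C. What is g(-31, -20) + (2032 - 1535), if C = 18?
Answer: 459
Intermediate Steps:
g(Z, A) = -18 + A (g(Z, A) = A - 1*18 = A - 18 = -18 + A)
g(-31, -20) + (2032 - 1535) = (-18 - 20) + (2032 - 1535) = -38 + 497 = 459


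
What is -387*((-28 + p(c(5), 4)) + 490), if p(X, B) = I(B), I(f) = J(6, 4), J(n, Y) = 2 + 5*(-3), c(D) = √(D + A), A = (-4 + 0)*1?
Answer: -173763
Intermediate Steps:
A = -4 (A = -4*1 = -4)
c(D) = √(-4 + D) (c(D) = √(D - 4) = √(-4 + D))
J(n, Y) = -13 (J(n, Y) = 2 - 15 = -13)
I(f) = -13
p(X, B) = -13
-387*((-28 + p(c(5), 4)) + 490) = -387*((-28 - 13) + 490) = -387*(-41 + 490) = -387*449 = -173763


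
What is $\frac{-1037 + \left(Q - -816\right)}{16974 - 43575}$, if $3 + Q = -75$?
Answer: $\frac{299}{26601} \approx 0.01124$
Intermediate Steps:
$Q = -78$ ($Q = -3 - 75 = -78$)
$\frac{-1037 + \left(Q - -816\right)}{16974 - 43575} = \frac{-1037 - -738}{16974 - 43575} = \frac{-1037 + \left(-78 + 816\right)}{-26601} = \left(-1037 + 738\right) \left(- \frac{1}{26601}\right) = \left(-299\right) \left(- \frac{1}{26601}\right) = \frac{299}{26601}$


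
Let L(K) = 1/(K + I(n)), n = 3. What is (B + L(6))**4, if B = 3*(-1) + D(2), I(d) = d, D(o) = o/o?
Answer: 83521/6561 ≈ 12.730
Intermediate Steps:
D(o) = 1
B = -2 (B = 3*(-1) + 1 = -3 + 1 = -2)
L(K) = 1/(3 + K) (L(K) = 1/(K + 3) = 1/(3 + K))
(B + L(6))**4 = (-2 + 1/(3 + 6))**4 = (-2 + 1/9)**4 = (-17/9)**4 = 83521/6561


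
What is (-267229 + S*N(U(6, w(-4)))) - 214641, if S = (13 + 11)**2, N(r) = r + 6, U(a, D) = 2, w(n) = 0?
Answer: -477262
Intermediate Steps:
N(r) = 6 + r
S = 576 (S = 24**2 = 576)
(-267229 + S*N(U(6, w(-4)))) - 214641 = (-267229 + 576*(6 + 2)) - 214641 = (-267229 + 576*8) - 214641 = (-267229 + 4608) - 214641 = -262621 - 214641 = -477262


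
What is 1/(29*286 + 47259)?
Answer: 1/55553 ≈ 1.8001e-5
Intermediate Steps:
1/(29*286 + 47259) = 1/(8294 + 47259) = 1/55553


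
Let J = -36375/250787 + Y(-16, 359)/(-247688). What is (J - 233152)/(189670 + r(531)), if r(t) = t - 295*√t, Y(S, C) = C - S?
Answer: -2754623199771301090837/2244297749757408997456 - 12817185670935491745*√59/2244297749757408997456 ≈ -1.2713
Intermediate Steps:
J = -9103696125/62116930456 (J = -36375/250787 + (359 - 1*(-16))/(-247688) = -36375*1/250787 + (359 + 16)*(-1/247688) = -36375/250787 + 375*(-1/247688) = -36375/250787 - 375/247688 = -9103696125/62116930456 ≈ -0.14656)
(J - 233152)/(189670 + r(531)) = (-9103696125/62116930456 - 233152)/(189670 + (531 - 885*√59)) = -14482695673373437/(62116930456*(189670 + (531 - 885*√59))) = -14482695673373437/(62116930456*(190201 - 885*√59))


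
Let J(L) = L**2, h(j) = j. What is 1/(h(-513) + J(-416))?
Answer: 1/172543 ≈ 5.7957e-6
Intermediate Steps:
1/(h(-513) + J(-416)) = 1/(-513 + (-416)**2) = 1/(-513 + 173056) = 1/172543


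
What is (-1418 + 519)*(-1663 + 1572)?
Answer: 81809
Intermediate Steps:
(-1418 + 519)*(-1663 + 1572) = -899*(-91) = 81809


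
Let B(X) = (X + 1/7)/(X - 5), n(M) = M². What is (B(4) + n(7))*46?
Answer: 14444/7 ≈ 2063.4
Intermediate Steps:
B(X) = (⅐ + X)/(-5 + X) (B(X) = (X + ⅐)/(-5 + X) = (⅐ + X)/(-5 + X))
(B(4) + n(7))*46 = ((⅐ + 4)/(-5 + 4) + 7²)*46 = ((29/7)/(-1) + 49)*46 = (-1*29/7 + 49)*46 = (-29/7 + 49)*46 = (314/7)*46 = 14444/7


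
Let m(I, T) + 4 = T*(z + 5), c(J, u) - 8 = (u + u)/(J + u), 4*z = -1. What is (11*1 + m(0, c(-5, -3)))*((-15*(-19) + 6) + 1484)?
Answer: 1379175/16 ≈ 86199.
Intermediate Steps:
z = -¼ (z = (¼)*(-1) = -¼ ≈ -0.25000)
c(J, u) = 8 + 2*u/(J + u) (c(J, u) = 8 + (u + u)/(J + u) = 8 + (2*u)/(J + u) = 8 + 2*u/(J + u))
m(I, T) = -4 + 19*T/4 (m(I, T) = -4 + T*(-¼ + 5) = -4 + T*(19/4) = -4 + 19*T/4)
(11*1 + m(0, c(-5, -3)))*((-15*(-19) + 6) + 1484) = (11*1 + (-4 + 19*(2*(4*(-5) + 5*(-3))/(-5 - 3))/4))*((-15*(-19) + 6) + 1484) = (11 + (-4 + 19*(2*(-20 - 15)/(-8))/4))*((285 + 6) + 1484) = (11 + (-4 + 19*(2*(-⅛)*(-35))/4))*(291 + 1484) = (11 + (-4 + (19/4)*(35/4)))*1775 = (11 + (-4 + 665/16))*1775 = (11 + 601/16)*1775 = (777/16)*1775 = 1379175/16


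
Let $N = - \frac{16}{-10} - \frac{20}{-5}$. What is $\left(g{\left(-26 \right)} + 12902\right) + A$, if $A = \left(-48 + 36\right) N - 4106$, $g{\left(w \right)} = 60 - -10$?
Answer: $\frac{43994}{5} \approx 8798.8$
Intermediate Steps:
$g{\left(w \right)} = 70$ ($g{\left(w \right)} = 60 + 10 = 70$)
$N = \frac{28}{5}$ ($N = \left(-16\right) \left(- \frac{1}{10}\right) - -4 = \frac{8}{5} + 4 = \frac{28}{5} \approx 5.6$)
$A = - \frac{20866}{5}$ ($A = \left(-48 + 36\right) \frac{28}{5} - 4106 = \left(-12\right) \frac{28}{5} - 4106 = - \frac{336}{5} - 4106 = - \frac{20866}{5} \approx -4173.2$)
$\left(g{\left(-26 \right)} + 12902\right) + A = \left(70 + 12902\right) - \frac{20866}{5} = 12972 - \frac{20866}{5} = \frac{43994}{5}$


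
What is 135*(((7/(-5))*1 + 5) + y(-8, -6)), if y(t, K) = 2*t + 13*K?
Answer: -12204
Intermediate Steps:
135*(((7/(-5))*1 + 5) + y(-8, -6)) = 135*(((7/(-5))*1 + 5) + (2*(-8) + 13*(-6))) = 135*(((7*(-⅕))*1 + 5) + (-16 - 78)) = 135*((-7/5*1 + 5) - 94) = 135*((-7/5 + 5) - 94) = 135*(18/5 - 94) = 135*(-452/5) = -12204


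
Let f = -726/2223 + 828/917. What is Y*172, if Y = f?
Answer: 67361048/679497 ≈ 99.134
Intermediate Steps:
f = 391634/679497 (f = -726*1/2223 + 828*(1/917) = -242/741 + 828/917 = 391634/679497 ≈ 0.57636)
Y = 391634/679497 ≈ 0.57636
Y*172 = (391634/679497)*172 = 67361048/679497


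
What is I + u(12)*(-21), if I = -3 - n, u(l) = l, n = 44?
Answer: -299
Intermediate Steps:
I = -47 (I = -3 - 1*44 = -3 - 44 = -47)
I + u(12)*(-21) = -47 + 12*(-21) = -47 - 252 = -299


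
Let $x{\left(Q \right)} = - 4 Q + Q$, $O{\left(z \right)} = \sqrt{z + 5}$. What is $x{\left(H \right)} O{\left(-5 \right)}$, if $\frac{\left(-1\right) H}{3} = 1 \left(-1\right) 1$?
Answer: $0$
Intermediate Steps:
$H = 3$ ($H = - 3 \cdot 1 \left(-1\right) 1 = - 3 \left(\left(-1\right) 1\right) = \left(-3\right) \left(-1\right) = 3$)
$O{\left(z \right)} = \sqrt{5 + z}$
$x{\left(Q \right)} = - 3 Q$
$x{\left(H \right)} O{\left(-5 \right)} = \left(-3\right) 3 \sqrt{5 - 5} = - 9 \sqrt{0} = \left(-9\right) 0 = 0$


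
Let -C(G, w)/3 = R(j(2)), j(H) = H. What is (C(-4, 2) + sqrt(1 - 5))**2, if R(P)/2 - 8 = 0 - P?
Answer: 1292 - 144*I ≈ 1292.0 - 144.0*I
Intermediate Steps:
R(P) = 16 - 2*P (R(P) = 16 + 2*(0 - P) = 16 + 2*(-P) = 16 - 2*P)
C(G, w) = -36 (C(G, w) = -3*(16 - 2*2) = -3*(16 - 4) = -3*12 = -36)
(C(-4, 2) + sqrt(1 - 5))**2 = (-36 + sqrt(1 - 5))**2 = (-36 + sqrt(-4))**2 = (-36 + 2*I)**2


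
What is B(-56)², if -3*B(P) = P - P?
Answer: 0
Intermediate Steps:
B(P) = 0 (B(P) = -(P - P)/3 = -⅓*0 = 0)
B(-56)² = 0² = 0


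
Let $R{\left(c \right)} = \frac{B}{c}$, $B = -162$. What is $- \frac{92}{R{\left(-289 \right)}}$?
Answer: $- \frac{13294}{81} \approx -164.12$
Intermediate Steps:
$R{\left(c \right)} = - \frac{162}{c}$
$- \frac{92}{R{\left(-289 \right)}} = - \frac{92}{\left(-162\right) \frac{1}{-289}} = - \frac{92}{\left(-162\right) \left(- \frac{1}{289}\right)} = - \frac{92}{\frac{162}{289}} = \left(-92\right) \frac{289}{162} = - \frac{13294}{81}$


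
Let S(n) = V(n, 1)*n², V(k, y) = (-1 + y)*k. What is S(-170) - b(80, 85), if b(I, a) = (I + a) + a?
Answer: -250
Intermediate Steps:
b(I, a) = I + 2*a
V(k, y) = k*(-1 + y)
S(n) = 0 (S(n) = (n*(-1 + 1))*n² = (n*0)*n² = 0*n² = 0)
S(-170) - b(80, 85) = 0 - (80 + 2*85) = 0 - (80 + 170) = 0 - 1*250 = 0 - 250 = -250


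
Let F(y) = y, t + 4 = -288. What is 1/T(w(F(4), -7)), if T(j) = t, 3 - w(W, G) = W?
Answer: -1/292 ≈ -0.0034247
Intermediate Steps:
t = -292 (t = -4 - 288 = -292)
w(W, G) = 3 - W
T(j) = -292
1/T(w(F(4), -7)) = 1/(-292) = -1/292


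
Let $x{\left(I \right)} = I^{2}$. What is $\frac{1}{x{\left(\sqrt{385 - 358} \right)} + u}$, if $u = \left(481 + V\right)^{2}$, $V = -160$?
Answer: $\frac{1}{103068} \approx 9.7023 \cdot 10^{-6}$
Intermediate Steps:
$u = 103041$ ($u = \left(481 - 160\right)^{2} = 321^{2} = 103041$)
$\frac{1}{x{\left(\sqrt{385 - 358} \right)} + u} = \frac{1}{\left(\sqrt{385 - 358}\right)^{2} + 103041} = \frac{1}{\left(\sqrt{27}\right)^{2} + 103041} = \frac{1}{\left(3 \sqrt{3}\right)^{2} + 103041} = \frac{1}{27 + 103041} = \frac{1}{103068}$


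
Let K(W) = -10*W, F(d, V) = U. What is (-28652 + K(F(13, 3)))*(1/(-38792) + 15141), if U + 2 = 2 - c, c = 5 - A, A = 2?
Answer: -8405561141681/19396 ≈ -4.3337e+8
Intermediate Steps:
c = 3 (c = 5 - 1*2 = 5 - 2 = 3)
U = -3 (U = -2 + (2 - 1*3) = -2 + (2 - 3) = -2 - 1 = -3)
F(d, V) = -3
(-28652 + K(F(13, 3)))*(1/(-38792) + 15141) = (-28652 - 10*(-3))*(1/(-38792) + 15141) = (-28652 + 30)*(-1/38792 + 15141) = -28622*587349671/38792 = -8405561141681/19396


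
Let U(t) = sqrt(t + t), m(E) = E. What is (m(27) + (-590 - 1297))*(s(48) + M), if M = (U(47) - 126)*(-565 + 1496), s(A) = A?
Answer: 218099880 - 1731660*sqrt(94) ≈ 2.0131e+8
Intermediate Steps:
U(t) = sqrt(2)*sqrt(t) (U(t) = sqrt(2*t) = sqrt(2)*sqrt(t))
M = -117306 + 931*sqrt(94) (M = (sqrt(2)*sqrt(47) - 126)*(-565 + 1496) = (sqrt(94) - 126)*931 = (-126 + sqrt(94))*931 = -117306 + 931*sqrt(94) ≈ -1.0828e+5)
(m(27) + (-590 - 1297))*(s(48) + M) = (27 + (-590 - 1297))*(48 + (-117306 + 931*sqrt(94))) = (27 - 1887)*(-117258 + 931*sqrt(94)) = -1860*(-117258 + 931*sqrt(94)) = 218099880 - 1731660*sqrt(94)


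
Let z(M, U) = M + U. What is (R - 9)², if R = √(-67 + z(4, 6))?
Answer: (9 - I*√57)² ≈ 24.0 - 135.9*I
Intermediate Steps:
R = I*√57 (R = √(-67 + (4 + 6)) = √(-67 + 10) = √(-57) = I*√57 ≈ 7.5498*I)
(R - 9)² = (I*√57 - 9)² = (-9 + I*√57)²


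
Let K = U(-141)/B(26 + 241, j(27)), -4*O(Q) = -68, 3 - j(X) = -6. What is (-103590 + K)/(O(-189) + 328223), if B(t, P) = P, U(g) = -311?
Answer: -932621/2954160 ≈ -0.31570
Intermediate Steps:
j(X) = 9 (j(X) = 3 - 1*(-6) = 3 + 6 = 9)
O(Q) = 17 (O(Q) = -1/4*(-68) = 17)
K = -311/9 ≈ -34.556
(-103590 + K)/(O(-189) + 328223) = (-103590 - 311/9)/(17 + 328223) = -932621/9/328240 = -932621/9*1/328240 = -932621/2954160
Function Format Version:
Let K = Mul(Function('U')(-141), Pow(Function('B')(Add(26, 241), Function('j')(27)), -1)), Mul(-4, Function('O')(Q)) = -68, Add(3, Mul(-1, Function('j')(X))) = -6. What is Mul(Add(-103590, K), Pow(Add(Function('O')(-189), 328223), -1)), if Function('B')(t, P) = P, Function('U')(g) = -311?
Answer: Rational(-932621, 2954160) ≈ -0.31570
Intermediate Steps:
Function('j')(X) = 9 (Function('j')(X) = Add(3, Mul(-1, -6)) = Add(3, 6) = 9)
Function('O')(Q) = 17 (Function('O')(Q) = Mul(Rational(-1, 4), -68) = 17)
K = Rational(-311, 9) (K = Mul(-311, Pow(9, -1)) = Mul(-311, Rational(1, 9)) = Rational(-311, 9) ≈ -34.556)
Mul(Add(-103590, K), Pow(Add(Function('O')(-189), 328223), -1)) = Mul(Add(-103590, Rational(-311, 9)), Pow(Add(17, 328223), -1)) = Mul(Rational(-932621, 9), Pow(328240, -1)) = Mul(Rational(-932621, 9), Rational(1, 328240)) = Rational(-932621, 2954160)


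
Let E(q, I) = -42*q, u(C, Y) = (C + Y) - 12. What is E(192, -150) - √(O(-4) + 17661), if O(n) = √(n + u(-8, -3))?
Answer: -8064 - √(17661 + 3*I*√3) ≈ -8196.9 - 0.01955*I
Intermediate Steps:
u(C, Y) = -12 + C + Y
O(n) = √(-23 + n) (O(n) = √(n + (-12 - 8 - 3)) = √(n - 23) = √(-23 + n))
E(192, -150) - √(O(-4) + 17661) = -42*192 - √(√(-23 - 4) + 17661) = -8064 - √(√(-27) + 17661) = -8064 - √(3*I*√3 + 17661) = -8064 - √(17661 + 3*I*√3)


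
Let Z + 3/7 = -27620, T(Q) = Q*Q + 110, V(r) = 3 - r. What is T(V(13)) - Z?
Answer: 194813/7 ≈ 27830.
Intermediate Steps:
T(Q) = 110 + Q² (T(Q) = Q² + 110 = 110 + Q²)
Z = -193343/7 (Z = -3/7 - 27620 = -193343/7 ≈ -27620.)
T(V(13)) - Z = (110 + (3 - 1*13)²) - 1*(-193343/7) = (110 + (3 - 13)²) + 193343/7 = (110 + (-10)²) + 193343/7 = (110 + 100) + 193343/7 = 210 + 193343/7 = 194813/7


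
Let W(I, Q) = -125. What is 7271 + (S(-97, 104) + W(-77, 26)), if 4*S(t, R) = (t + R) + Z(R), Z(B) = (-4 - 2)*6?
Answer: 28555/4 ≈ 7138.8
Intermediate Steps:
Z(B) = -36 (Z(B) = -6*6 = -36)
S(t, R) = -9 + R/4 + t/4 (S(t, R) = ((t + R) - 36)/4 = ((R + t) - 36)/4 = (-36 + R + t)/4 = -9 + R/4 + t/4)
7271 + (S(-97, 104) + W(-77, 26)) = 7271 + ((-9 + (¼)*104 + (¼)*(-97)) - 125) = 7271 + ((-9 + 26 - 97/4) - 125) = 7271 + (-29/4 - 125) = 7271 - 529/4 = 28555/4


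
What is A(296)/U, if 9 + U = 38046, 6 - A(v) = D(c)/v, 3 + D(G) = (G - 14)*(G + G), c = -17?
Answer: 725/11258952 ≈ 6.4393e-5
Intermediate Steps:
D(G) = -3 + 2*G*(-14 + G) (D(G) = -3 + (G - 14)*(G + G) = -3 + (-14 + G)*(2*G) = -3 + 2*G*(-14 + G))
A(v) = 6 - 1051/v (A(v) = 6 - (-3 - 28*(-17) + 2*(-17)²)/v = 6 - (-3 + 476 + 2*289)/v = 6 - (-3 + 476 + 578)/v = 6 - 1051/v)
U = 38037 (U = -9 + 38046 = 38037)
A(296)/U = (6 - 1051/296)/38037 = (6 - 1051*1/296)*(1/38037) = (6 - 1051/296)*(1/38037) = (725/296)*(1/38037) = 725/11258952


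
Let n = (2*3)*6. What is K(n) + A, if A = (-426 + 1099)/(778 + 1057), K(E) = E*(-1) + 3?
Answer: -59882/1835 ≈ -32.633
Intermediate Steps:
n = 36 (n = 6*6 = 36)
K(E) = 3 - E (K(E) = -E + 3 = 3 - E)
A = 673/1835 ≈ 0.36676
K(n) + A = (3 - 1*36) + 673/1835 = (3 - 36) + 673/1835 = -33 + 673/1835 = -59882/1835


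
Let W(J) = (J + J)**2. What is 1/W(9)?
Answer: 1/324 ≈ 0.0030864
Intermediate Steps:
W(J) = 4*J**2 (W(J) = (2*J)**2 = 4*J**2)
1/W(9) = 1/(4*9**2) = 1/(4*81) = 1/324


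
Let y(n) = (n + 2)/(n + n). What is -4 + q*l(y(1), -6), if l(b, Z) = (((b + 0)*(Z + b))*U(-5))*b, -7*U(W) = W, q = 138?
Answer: -28057/28 ≈ -1002.0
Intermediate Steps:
y(n) = (2 + n)/(2*n) (y(n) = (2 + n)/((2*n)) = (2 + n)*(1/(2*n)) = (2 + n)/(2*n))
U(W) = -W/7
l(b, Z) = 5*b²*(Z + b)/7 (l(b, Z) = (((b + 0)*(Z + b))*(-⅐*(-5)))*b = ((b*(Z + b))*(5/7))*b = (5*b*(Z + b)/7)*b = 5*b²*(Z + b)/7)
-4 + q*l(y(1), -6) = -4 + 138*(5*((½)*(2 + 1)/1)²*(-6 + (½)*(2 + 1)/1)/7) = -4 + 138*(5*((½)*1*3)²*(-6 + (½)*1*3)/7) = -4 + 138*(5*(3/2)²*(-6 + 3/2)/7) = -4 + 138*((5/7)*(9/4)*(-9/2)) = -4 + 138*(-405/56) = -4 - 27945/28 = -28057/28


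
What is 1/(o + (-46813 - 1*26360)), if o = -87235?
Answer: -1/160408 ≈ -6.2341e-6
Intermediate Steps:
1/(o + (-46813 - 1*26360)) = 1/(-87235 + (-46813 - 1*26360)) = 1/(-87235 + (-46813 - 26360)) = 1/(-87235 - 73173) = 1/(-160408) = -1/160408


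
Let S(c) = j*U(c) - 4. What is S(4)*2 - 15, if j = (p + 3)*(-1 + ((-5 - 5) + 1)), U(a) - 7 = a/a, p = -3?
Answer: -23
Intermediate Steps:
U(a) = 8 (U(a) = 7 + a/a = 7 + 1 = 8)
j = 0 (j = (-3 + 3)*(-1 + ((-5 - 5) + 1)) = 0*(-1 + (-10 + 1)) = 0*(-1 - 9) = 0*(-10) = 0)
S(c) = -4 (S(c) = 0*8 - 4 = 0 - 4 = -4)
S(4)*2 - 15 = -4*2 - 15 = -8 - 15 = -23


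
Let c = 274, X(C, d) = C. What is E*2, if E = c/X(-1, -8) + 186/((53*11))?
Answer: -319112/583 ≈ -547.36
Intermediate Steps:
E = -159556/583 (E = 274/(-1) + 186/((53*11)) = 274*(-1) + 186/583 = -274 + 186*(1/583) = -274 + 186/583 = -159556/583 ≈ -273.68)
E*2 = -159556/583*2 = -319112/583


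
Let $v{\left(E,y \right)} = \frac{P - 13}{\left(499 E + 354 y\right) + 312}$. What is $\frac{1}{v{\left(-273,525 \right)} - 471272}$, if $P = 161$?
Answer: $- \frac{49935}{23532967172} \approx -2.1219 \cdot 10^{-6}$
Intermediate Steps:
$v{\left(E,y \right)} = \frac{148}{312 + 354 y + 499 E}$ ($v{\left(E,y \right)} = \frac{161 - 13}{\left(499 E + 354 y\right) + 312} = \frac{148}{\left(354 y + 499 E\right) + 312} = \frac{148}{312 + 354 y + 499 E}$)
$\frac{1}{v{\left(-273,525 \right)} - 471272} = \frac{1}{\frac{148}{312 + 354 \cdot 525 + 499 \left(-273\right)} - 471272} = \frac{1}{\frac{148}{312 + 185850 - 136227} - 471272} = \frac{1}{\frac{148}{49935} - 471272} = \frac{1}{- \frac{23532967172}{49935}} = - \frac{49935}{23532967172}$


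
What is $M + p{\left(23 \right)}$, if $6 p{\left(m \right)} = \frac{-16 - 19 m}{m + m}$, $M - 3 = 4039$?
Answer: $\frac{371713}{92} \approx 4040.4$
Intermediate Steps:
$M = 4042$ ($M = 3 + 4039 = 4042$)
$p{\left(m \right)} = \frac{-16 - 19 m}{12 m}$ ($p{\left(m \right)} = \frac{\left(-16 - 19 m\right) \frac{1}{m + m}}{6} = \frac{\left(-16 - 19 m\right) \frac{1}{2 m}}{6} = \frac{\frac{1}{2} \frac{1}{m} \left(-16 - 19 m\right)}{6} = \frac{-16 - 19 m}{12 m}$)
$M + p{\left(23 \right)} = 4042 + \frac{-16 - 437}{12 \cdot 23} = 4042 + \frac{1}{12} \cdot \frac{1}{23} \left(-16 - 437\right) = 4042 + \frac{1}{12} \cdot \frac{1}{23} \left(-453\right) = 4042 - \frac{151}{92} = \frac{371713}{92}$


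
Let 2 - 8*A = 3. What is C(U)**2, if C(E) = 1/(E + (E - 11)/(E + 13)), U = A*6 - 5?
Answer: 13456/874225 ≈ 0.015392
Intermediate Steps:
A = -1/8 (A = 1/4 - 1/8*3 = 1/4 - 3/8 = -1/8 ≈ -0.12500)
U = -23/4 (U = -1/8*6 - 5 = -3/4 - 5 = -23/4 ≈ -5.7500)
C(E) = 1/(E + (-11 + E)/(13 + E))
C(U)**2 = ((13 - 23/4)/(-11 + (-23/4)**2 + 14*(-23/4)))**2 = ((29/4)/(-11 + 529/16 - 161/2))**2 = ((29/4)/(-935/16))**2 = (-16/935*29/4)**2 = (-116/935)**2 = 13456/874225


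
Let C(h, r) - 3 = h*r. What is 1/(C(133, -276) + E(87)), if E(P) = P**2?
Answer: -1/29136 ≈ -3.4322e-5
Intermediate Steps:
C(h, r) = 3 + h*r
1/(C(133, -276) + E(87)) = 1/((3 + 133*(-276)) + 87**2) = 1/((3 - 36708) + 7569) = 1/(-36705 + 7569) = 1/(-29136) = -1/29136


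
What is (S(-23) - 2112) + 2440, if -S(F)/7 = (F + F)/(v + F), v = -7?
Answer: 4759/15 ≈ 317.27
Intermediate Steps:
S(F) = -14*F/(-7 + F) (S(F) = -7*(F + F)/(-7 + F) = -7*2*F/(-7 + F) = -14*F/(-7 + F))
(S(-23) - 2112) + 2440 = (-14*(-23)/(-7 - 23) - 2112) + 2440 = (-14*(-23)/(-30) - 2112) + 2440 = (-14*(-23)*(-1/30) - 2112) + 2440 = (-161/15 - 2112) + 2440 = -31841/15 + 2440 = 4759/15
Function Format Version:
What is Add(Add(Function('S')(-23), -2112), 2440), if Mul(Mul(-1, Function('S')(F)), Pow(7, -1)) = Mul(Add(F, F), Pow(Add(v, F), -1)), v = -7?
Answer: Rational(4759, 15) ≈ 317.27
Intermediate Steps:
Function('S')(F) = Mul(-14, F, Pow(Add(-7, F), -1)) (Function('S')(F) = Mul(-7, Mul(Add(F, F), Pow(Add(-7, F), -1))) = Mul(-7, Mul(Mul(2, F), Pow(Add(-7, F), -1))) = Mul(-7, Mul(2, F, Pow(Add(-7, F), -1))) = Mul(-14, F, Pow(Add(-7, F), -1)))
Add(Add(Function('S')(-23), -2112), 2440) = Add(Add(Mul(-14, -23, Pow(Add(-7, -23), -1)), -2112), 2440) = Add(Add(Mul(-14, -23, Pow(-30, -1)), -2112), 2440) = Add(Add(Mul(-14, -23, Rational(-1, 30)), -2112), 2440) = Add(Add(Rational(-161, 15), -2112), 2440) = Add(Rational(-31841, 15), 2440) = Rational(4759, 15)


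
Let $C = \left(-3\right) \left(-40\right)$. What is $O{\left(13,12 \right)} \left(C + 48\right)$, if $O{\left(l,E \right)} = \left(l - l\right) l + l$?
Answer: $2184$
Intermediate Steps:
$C = 120$
$O{\left(l,E \right)} = l$ ($O{\left(l,E \right)} = 0 l + l = 0 + l = l$)
$O{\left(13,12 \right)} \left(C + 48\right) = 13 \left(120 + 48\right) = 13 \cdot 168 = 2184$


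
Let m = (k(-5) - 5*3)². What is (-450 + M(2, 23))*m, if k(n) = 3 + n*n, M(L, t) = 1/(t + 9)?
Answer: -2433431/32 ≈ -76045.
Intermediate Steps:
M(L, t) = 1/(9 + t)
k(n) = 3 + n²
m = 169 (m = ((3 + (-5)²) - 5*3)² = ((3 + 25) - 15)² = (28 - 15)² = 13² = 169)
(-450 + M(2, 23))*m = (-450 + 1/(9 + 23))*169 = (-450 + 1/32)*169 = -14399/32*169 = -2433431/32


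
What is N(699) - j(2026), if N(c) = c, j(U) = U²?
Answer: -4103977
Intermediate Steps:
N(699) - j(2026) = 699 - 1*2026² = 699 - 1*4104676 = 699 - 4104676 = -4103977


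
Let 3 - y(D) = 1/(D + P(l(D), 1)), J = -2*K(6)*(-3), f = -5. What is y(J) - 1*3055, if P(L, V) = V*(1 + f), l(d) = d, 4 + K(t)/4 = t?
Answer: -134289/44 ≈ -3052.0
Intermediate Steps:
K(t) = -16 + 4*t
J = 48 (J = -2*(-16 + 4*6)*(-3) = -2*(-16 + 24)*(-3) = -2*8*(-3) = -16*(-3) = 48)
P(L, V) = -4*V (P(L, V) = V*(1 - 5) = V*(-4) = -4*V)
y(D) = 3 - 1/(-4 + D) (y(D) = 3 - 1/(D - 4*1) = 3 - 1/(D - 4) = 3 - 1/(-4 + D))
y(J) - 1*3055 = (-13 + 3*48)/(-4 + 48) - 1*3055 = (-13 + 144)/44 - 3055 = (1/44)*131 - 3055 = 131/44 - 3055 = -134289/44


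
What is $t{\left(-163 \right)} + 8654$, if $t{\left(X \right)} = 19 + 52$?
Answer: $8725$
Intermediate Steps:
$t{\left(X \right)} = 71$
$t{\left(-163 \right)} + 8654 = 71 + 8654 = 8725$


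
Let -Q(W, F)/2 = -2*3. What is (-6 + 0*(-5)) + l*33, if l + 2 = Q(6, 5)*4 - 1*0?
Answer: 1512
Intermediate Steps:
Q(W, F) = 12 (Q(W, F) = -(-4)*3 = -2*(-6) = 12)
l = 46 (l = -2 + (12*4 - 1*0) = -2 + (48 + 0) = -2 + 48 = 46)
(-6 + 0*(-5)) + l*33 = (-6 + 0*(-5)) + 46*33 = (-6 + 0) + 1518 = -6 + 1518 = 1512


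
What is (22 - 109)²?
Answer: 7569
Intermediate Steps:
(22 - 109)² = (-87)² = 7569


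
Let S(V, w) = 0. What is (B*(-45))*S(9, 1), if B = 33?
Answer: 0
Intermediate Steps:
(B*(-45))*S(9, 1) = (33*(-45))*0 = -1485*0 = 0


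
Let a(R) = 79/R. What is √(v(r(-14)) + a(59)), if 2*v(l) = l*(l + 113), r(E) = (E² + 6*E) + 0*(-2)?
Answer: √43865261/59 ≈ 112.26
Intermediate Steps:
r(E) = E² + 6*E (r(E) = (E² + 6*E) + 0 = E² + 6*E)
v(l) = l*(113 + l)/2 (v(l) = (l*(l + 113))/2 = (l*(113 + l))/2 = l*(113 + l)/2)
√(v(r(-14)) + a(59)) = √((-14*(6 - 14))*(113 - 14*(6 - 14))/2 + 79/59) = √((-14*(-8))*(113 - 14*(-8))/2 + 79*(1/59)) = √((½)*112*(113 + 112) + 79/59) = √((½)*112*225 + 79/59) = √(12600 + 79/59) = √(743479/59) = √43865261/59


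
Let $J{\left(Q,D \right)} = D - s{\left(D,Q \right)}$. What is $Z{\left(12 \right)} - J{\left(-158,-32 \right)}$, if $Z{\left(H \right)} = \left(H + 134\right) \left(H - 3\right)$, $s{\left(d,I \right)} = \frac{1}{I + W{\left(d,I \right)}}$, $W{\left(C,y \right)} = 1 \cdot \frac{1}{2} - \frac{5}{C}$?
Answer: $\frac{6777078}{5035} \approx 1346.0$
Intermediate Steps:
$W{\left(C,y \right)} = \frac{1}{2} - \frac{5}{C}$ ($W{\left(C,y \right)} = 1 \cdot \frac{1}{2} - \frac{5}{C} = \frac{1}{2} - \frac{5}{C}$)
$s{\left(d,I \right)} = \frac{1}{I + \frac{-10 + d}{2 d}}$
$Z{\left(H \right)} = \left(-3 + H\right) \left(134 + H\right)$ ($Z{\left(H \right)} = \left(134 + H\right) \left(-3 + H\right) = \left(-3 + H\right) \left(134 + H\right)$)
$J{\left(Q,D \right)} = D - \frac{2 D}{-10 + D + 2 D Q}$ ($J{\left(Q,D \right)} = D - \frac{2 D}{-10 + D + 2 Q D} = D - \frac{2 D}{-10 + D + 2 D Q}$)
$Z{\left(12 \right)} - J{\left(-158,-32 \right)} = \left(-402 + 12^{2} + 131 \cdot 12\right) - - \frac{32 \left(-12 - 32 + 2 \left(-32\right) \left(-158\right)\right)}{-10 - 32 + 2 \left(-32\right) \left(-158\right)} = \left(-402 + 144 + 1572\right) - - \frac{32 \left(-12 - 32 + 10112\right)}{-10 - 32 + 10112} = 1314 - \left(-32\right) \frac{1}{10070} \cdot 10068 = 1314 - - \frac{161088}{5035} = 1314 + \frac{161088}{5035} = \frac{6777078}{5035}$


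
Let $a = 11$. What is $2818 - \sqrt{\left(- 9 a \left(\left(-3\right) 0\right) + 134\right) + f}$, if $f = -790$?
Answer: $2818 - 4 i \sqrt{41} \approx 2818.0 - 25.612 i$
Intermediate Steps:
$2818 - \sqrt{\left(- 9 a \left(\left(-3\right) 0\right) + 134\right) + f} = 2818 - \sqrt{\left(\left(-9\right) 11 \left(\left(-3\right) 0\right) + 134\right) - 790} = 2818 - \sqrt{\left(\left(-99\right) 0 + 134\right) - 790} = 2818 - \sqrt{\left(0 + 134\right) - 790} = 2818 - \sqrt{134 - 790} = 2818 - \sqrt{-656} = 2818 - 4 i \sqrt{41}$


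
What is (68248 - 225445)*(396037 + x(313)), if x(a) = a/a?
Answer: -62255985486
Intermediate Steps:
x(a) = 1
(68248 - 225445)*(396037 + x(313)) = (68248 - 225445)*(396037 + 1) = -157197*396038 = -62255985486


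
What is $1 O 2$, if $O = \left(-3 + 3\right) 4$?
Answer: $0$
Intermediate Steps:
$O = 0$ ($O = 0 \cdot 4 = 0$)
$1 O 2 = 1 \cdot 0 \cdot 2 = 0 \cdot 2 = 0$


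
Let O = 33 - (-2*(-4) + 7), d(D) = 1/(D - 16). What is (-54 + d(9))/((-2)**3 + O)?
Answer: -379/70 ≈ -5.4143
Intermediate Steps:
d(D) = 1/(-16 + D)
O = 18 (O = 33 - (8 + 7) = 33 - 1*15 = 33 - 15 = 18)
(-54 + d(9))/((-2)**3 + O) = (-54 + 1/(-16 + 9))/((-2)**3 + 18) = (-54 + 1/(-7))/(-8 + 18) = (-54 - 1/7)/10 = -379/7*1/10 = -379/70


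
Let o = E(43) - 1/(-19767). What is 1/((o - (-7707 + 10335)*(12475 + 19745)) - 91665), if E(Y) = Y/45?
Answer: -296505/25133490658283 ≈ -1.1797e-8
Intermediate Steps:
E(Y) = Y/45 (E(Y) = Y*(1/45) = Y/45)
o = 283342/296505 (o = (1/45)*43 - 1/(-19767) = 43/45 - 1*(-1/19767) = 43/45 + 1/19767 = 283342/296505 ≈ 0.95561)
1/((o - (-7707 + 10335)*(12475 + 19745)) - 91665) = 1/((283342/296505 - (-7707 + 10335)*(12475 + 19745)) - 91665) = 1/((283342/296505 - 2628*32220) - 91665) = 1/((283342/296505 - 1*84674160) - 91665) = 1/((283342/296505 - 84674160) - 91665) = 1/(-25106311527458/296505 - 91665) = 1/(-25133490658283/296505) = -296505/25133490658283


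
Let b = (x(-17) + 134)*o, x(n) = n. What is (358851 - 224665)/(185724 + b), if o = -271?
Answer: 134186/154017 ≈ 0.87124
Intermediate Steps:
b = -31707 (b = (-17 + 134)*(-271) = 117*(-271) = -31707)
(358851 - 224665)/(185724 + b) = (358851 - 224665)/(185724 - 31707) = 134186/154017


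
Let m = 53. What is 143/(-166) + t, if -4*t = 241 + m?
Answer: -6172/83 ≈ -74.361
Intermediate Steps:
t = -147/2 (t = -(241 + 53)/4 = -¼*294 = -147/2 ≈ -73.500)
143/(-166) + t = 143/(-166) - 147/2 = 143*(-1/166) - 147/2 = -143/166 - 147/2 = -6172/83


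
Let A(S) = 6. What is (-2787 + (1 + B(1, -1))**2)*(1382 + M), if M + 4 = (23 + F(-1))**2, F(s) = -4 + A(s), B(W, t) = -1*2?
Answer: -5580358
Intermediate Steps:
B(W, t) = -2
F(s) = 2 (F(s) = -4 + 6 = 2)
M = 621 (M = -4 + (23 + 2)**2 = -4 + 25**2 = -4 + 625 = 621)
(-2787 + (1 + B(1, -1))**2)*(1382 + M) = (-2787 + (1 - 2)**2)*(1382 + 621) = (-2787 + (-1)**2)*2003 = (-2787 + 1)*2003 = -2786*2003 = -5580358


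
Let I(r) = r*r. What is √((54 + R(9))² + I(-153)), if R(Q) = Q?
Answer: 117*√2 ≈ 165.46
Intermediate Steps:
I(r) = r²
√((54 + R(9))² + I(-153)) = √((54 + 9)² + (-153)²) = √(63² + 23409) = √(3969 + 23409) = √27378 = 117*√2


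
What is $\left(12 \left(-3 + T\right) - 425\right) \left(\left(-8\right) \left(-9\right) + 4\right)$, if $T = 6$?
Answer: $-29564$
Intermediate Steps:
$\left(12 \left(-3 + T\right) - 425\right) \left(\left(-8\right) \left(-9\right) + 4\right) = \left(12 \left(-3 + 6\right) - 425\right) \left(\left(-8\right) \left(-9\right) + 4\right) = \left(12 \cdot 3 - 425\right) \left(72 + 4\right) = \left(36 - 425\right) 76 = \left(-389\right) 76 = -29564$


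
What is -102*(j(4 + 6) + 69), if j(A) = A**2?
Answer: -17238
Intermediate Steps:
-102*(j(4 + 6) + 69) = -102*((4 + 6)**2 + 69) = -102*(10**2 + 69) = -102*(100 + 69) = -102*169 = -17238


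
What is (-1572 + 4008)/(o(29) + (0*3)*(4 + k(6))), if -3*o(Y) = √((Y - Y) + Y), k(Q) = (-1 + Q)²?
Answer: -252*√29 ≈ -1357.1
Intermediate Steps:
o(Y) = -√Y/3 (o(Y) = -√((Y - Y) + Y)/3 = -√(0 + Y)/3 = -√Y/3)
(-1572 + 4008)/(o(29) + (0*3)*(4 + k(6))) = (-1572 + 4008)/(-√29/3 + (0*3)*(4 + (-1 + 6)²)) = 2436/(-√29/3 + 0*(4 + 5²)) = 2436/(-√29/3 + 0*(4 + 25)) = 2436/(-√29/3 + 0*29) = 2436/(-√29/3 + 0) = 2436/((-√29/3)) = 2436*(-3*√29/29) = -252*√29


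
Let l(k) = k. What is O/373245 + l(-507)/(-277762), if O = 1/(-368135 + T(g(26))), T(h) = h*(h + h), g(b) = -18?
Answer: 69541481176943/38098581798465030 ≈ 0.0018253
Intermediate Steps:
T(h) = 2*h² (T(h) = h*(2*h) = 2*h²)
O = -1/367487 (O = 1/(-368135 + 2*(-18)²) = 1/(-368135 + 2*324) = 1/(-368135 + 648) = 1/(-367487) = -1/367487 ≈ -2.7212e-6)
O/373245 + l(-507)/(-277762) = -1/367487/373245 - 507/(-277762) = -1/367487*1/373245 - 507*(-1/277762) = -1/137162685315 + 507/277762 = 69541481176943/38098581798465030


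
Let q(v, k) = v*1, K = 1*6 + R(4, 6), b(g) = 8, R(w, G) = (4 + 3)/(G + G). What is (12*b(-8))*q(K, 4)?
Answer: 632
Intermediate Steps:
R(w, G) = 7/(2*G) (R(w, G) = 7/((2*G)) = 7*(1/(2*G)) = 7/(2*G))
K = 79/12 (K = 1*6 + (7/2)/6 = 6 + (7/2)*(⅙) = 6 + 7/12 = 79/12 ≈ 6.5833)
q(v, k) = v
(12*b(-8))*q(K, 4) = (12*8)*(79/12) = 96*(79/12) = 632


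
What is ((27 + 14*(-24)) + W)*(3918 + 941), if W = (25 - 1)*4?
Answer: -1034967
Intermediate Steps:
W = 96 (W = 24*4 = 96)
((27 + 14*(-24)) + W)*(3918 + 941) = ((27 + 14*(-24)) + 96)*(3918 + 941) = ((27 - 336) + 96)*4859 = (-309 + 96)*4859 = -213*4859 = -1034967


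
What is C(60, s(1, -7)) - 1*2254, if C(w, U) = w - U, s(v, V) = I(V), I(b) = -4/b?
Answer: -15362/7 ≈ -2194.6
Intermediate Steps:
s(v, V) = -4/V
C(60, s(1, -7)) - 1*2254 = (60 - (-4)/(-7)) - 1*2254 = (60 - (-4)*(-1)/7) - 2254 = (60 - 1*4/7) - 2254 = (60 - 4/7) - 2254 = 416/7 - 2254 = -15362/7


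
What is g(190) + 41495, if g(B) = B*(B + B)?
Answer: 113695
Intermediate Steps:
g(B) = 2*B**2 (g(B) = B*(2*B) = 2*B**2)
g(190) + 41495 = 2*190**2 + 41495 = 2*36100 + 41495 = 72200 + 41495 = 113695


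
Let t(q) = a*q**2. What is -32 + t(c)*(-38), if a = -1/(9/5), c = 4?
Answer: 2752/9 ≈ 305.78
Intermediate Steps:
a = -5/9 (a = -1/(9*(1/5)) = -1/9/5 = -1*5/9 = -5/9 ≈ -0.55556)
t(q) = -5*q**2/9
-32 + t(c)*(-38) = -32 - 5/9*4**2*(-38) = -32 - 5/9*16*(-38) = -32 - 80/9*(-38) = -32 + 3040/9 = 2752/9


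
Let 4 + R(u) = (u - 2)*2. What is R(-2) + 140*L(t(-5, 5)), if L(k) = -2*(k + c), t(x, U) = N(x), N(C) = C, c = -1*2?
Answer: 1948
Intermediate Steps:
c = -2
t(x, U) = x
R(u) = -8 + 2*u (R(u) = -4 + (u - 2)*2 = -4 + (-2 + u)*2 = -4 + (-4 + 2*u) = -8 + 2*u)
L(k) = 4 - 2*k (L(k) = -2*(k - 2) = -2*(-2 + k) = 4 - 2*k)
R(-2) + 140*L(t(-5, 5)) = (-8 + 2*(-2)) + 140*(4 - 2*(-5)) = (-8 - 4) + 140*(4 + 10) = -12 + 140*14 = -12 + 1960 = 1948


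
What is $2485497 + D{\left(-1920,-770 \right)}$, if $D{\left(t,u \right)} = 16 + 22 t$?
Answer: $2443273$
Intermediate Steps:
$2485497 + D{\left(-1920,-770 \right)} = 2485497 + \left(16 + 22 \left(-1920\right)\right) = 2485497 + \left(16 - 42240\right) = 2485497 - 42224 = 2443273$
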